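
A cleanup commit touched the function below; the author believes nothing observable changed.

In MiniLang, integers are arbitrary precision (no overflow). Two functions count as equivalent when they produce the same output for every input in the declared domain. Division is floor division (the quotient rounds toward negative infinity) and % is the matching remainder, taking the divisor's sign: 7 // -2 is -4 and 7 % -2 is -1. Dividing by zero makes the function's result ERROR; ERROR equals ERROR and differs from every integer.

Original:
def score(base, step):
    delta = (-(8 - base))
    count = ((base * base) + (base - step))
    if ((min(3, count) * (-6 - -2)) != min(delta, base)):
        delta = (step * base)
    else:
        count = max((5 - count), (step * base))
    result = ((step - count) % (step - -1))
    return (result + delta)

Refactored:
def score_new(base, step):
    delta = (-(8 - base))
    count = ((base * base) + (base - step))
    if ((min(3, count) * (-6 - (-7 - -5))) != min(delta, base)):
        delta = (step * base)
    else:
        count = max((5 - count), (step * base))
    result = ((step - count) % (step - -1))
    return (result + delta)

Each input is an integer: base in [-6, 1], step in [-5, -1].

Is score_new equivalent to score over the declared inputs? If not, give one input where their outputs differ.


Equivalent — the differences include constant usage differs, arithmetic usage differs, yet no declared input distinguishes the two.
Spot check at base=-4, step=-1 — score: delta=-12, then count=13, then ((min(3, count) * (-6 - -2)) != min(delta, base)) is false, then count=4, then a zero divisor aborts: ERROR. score_new: delta=-12, then count=13, then ((min(3, count) * (-6 - (-7 - -5))) != min(delta, base)) is false, then count=4, then a zero divisor aborts: ERROR. Both give ERROR.
Every one of the 40 inputs gives matching results.
verdict: equivalent


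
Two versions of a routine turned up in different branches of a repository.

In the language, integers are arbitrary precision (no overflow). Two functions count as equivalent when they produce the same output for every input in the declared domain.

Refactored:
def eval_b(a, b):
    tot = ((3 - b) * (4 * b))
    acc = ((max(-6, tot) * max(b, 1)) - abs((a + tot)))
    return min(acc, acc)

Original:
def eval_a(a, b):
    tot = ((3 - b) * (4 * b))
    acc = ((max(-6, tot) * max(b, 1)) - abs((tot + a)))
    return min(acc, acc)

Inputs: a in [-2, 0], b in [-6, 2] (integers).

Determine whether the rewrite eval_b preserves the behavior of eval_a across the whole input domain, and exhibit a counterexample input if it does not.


Changes here: same computation, different form; the full 27-point sweep finds no disagreement.
verdict: equivalent


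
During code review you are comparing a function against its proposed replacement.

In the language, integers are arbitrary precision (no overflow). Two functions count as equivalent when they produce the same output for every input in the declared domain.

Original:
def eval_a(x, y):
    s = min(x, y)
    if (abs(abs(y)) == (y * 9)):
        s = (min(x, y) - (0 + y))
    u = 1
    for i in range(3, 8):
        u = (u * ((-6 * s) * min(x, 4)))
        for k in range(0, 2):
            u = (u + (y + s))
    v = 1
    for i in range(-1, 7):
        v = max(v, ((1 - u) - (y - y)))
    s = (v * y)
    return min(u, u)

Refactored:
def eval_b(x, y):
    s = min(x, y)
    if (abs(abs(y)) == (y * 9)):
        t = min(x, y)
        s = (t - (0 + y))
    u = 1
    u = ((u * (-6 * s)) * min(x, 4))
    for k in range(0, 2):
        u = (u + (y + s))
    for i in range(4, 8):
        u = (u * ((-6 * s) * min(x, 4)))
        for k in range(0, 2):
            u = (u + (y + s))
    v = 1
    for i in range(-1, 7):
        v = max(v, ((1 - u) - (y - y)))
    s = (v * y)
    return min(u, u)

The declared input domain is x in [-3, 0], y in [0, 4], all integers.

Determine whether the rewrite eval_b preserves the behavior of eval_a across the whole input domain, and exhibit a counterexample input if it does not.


Comparing the listings, the differences include: local variable names differ, plus min/max/abs usage differs, plus loop structure differs, plus constant usage differs, plus statement counts differ, plus arithmetic usage differs.
As a probe, take x=-3, y=4: eval_a runs s := -3 | (abs(abs(y)) == (y * 9)): false | u := 1 | iter i=3: | u := -54 | iter k=0: | u := -53 | iter k=1: | u := -52 | iter i=4: | u := 2808 | iter k=0: | u := 2809 | iter k=1: | u := 2810 | iter i=5: | u := -151740 | iter k=0: | u := -151739 | iter k=1: | u := -151738 | iter i=6: | u := 8193852 | iter k=0: | u := 8193853 | iter k=1: | u := 8193854 | iter i=7: | u := -442468116 | iter k=0: | u := -442468115 | iter k=1: | u := -442468114 | v := 1 | iter i=-1: | v := 442468115 | iter i=0: | v := 442468115 | iter i=1: | v := 442468115 | iter i=2: | v := 442468115 | iter i=3: | v := 442468115 | iter i=4: | v := 442468115 | iter i=5: | v := 442468115 | iter i=6: | v := 442468115 | s := 1769872460 | result -442468114; eval_b runs s := -3 | (abs(abs(y)) == (y * 9)): false | u := 1 | u := -54 | iter k=0: | u := -53 | iter k=1: | u := -52 | iter i=4: | u := 2808 | iter k=0: | u := 2809 | iter k=1: | u := 2810 | iter i=5: | u := -151740 | iter k=0: | u := -151739 | iter k=1: | u := -151738 | iter i=6: | u := 8193852 | iter k=0: | u := 8193853 | iter k=1: | u := 8193854 | iter i=7: | u := -442468116 | iter k=0: | u := -442468115 | iter k=1: | u := -442468114 | v := 1 | iter i=-1: | v := 442468115 | iter i=0: | v := 442468115 | iter i=1: | v := 442468115 | iter i=2: | v := 442468115 | iter i=3: | v := 442468115 | iter i=4: | v := 442468115 | iter i=5: | v := 442468115 | iter i=6: | v := 442468115 | s := 1769872460 | result -442468114; both end at -442468114.
Every one of the 20 inputs gives matching results.
verdict: equivalent


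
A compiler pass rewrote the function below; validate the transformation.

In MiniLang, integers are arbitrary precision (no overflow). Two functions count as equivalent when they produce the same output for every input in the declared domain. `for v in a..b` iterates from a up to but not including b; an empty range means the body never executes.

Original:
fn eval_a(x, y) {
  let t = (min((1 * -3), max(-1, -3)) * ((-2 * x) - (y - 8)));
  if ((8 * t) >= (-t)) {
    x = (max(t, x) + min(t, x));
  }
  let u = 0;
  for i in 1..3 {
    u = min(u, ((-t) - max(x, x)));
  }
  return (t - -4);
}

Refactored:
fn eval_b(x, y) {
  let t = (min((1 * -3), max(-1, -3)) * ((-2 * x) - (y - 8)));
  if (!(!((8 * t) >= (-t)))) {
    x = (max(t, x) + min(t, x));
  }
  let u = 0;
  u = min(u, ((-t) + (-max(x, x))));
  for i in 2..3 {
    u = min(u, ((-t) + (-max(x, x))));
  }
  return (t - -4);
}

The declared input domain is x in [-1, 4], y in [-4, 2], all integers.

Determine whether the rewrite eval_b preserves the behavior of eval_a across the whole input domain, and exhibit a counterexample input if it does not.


The two are interchangeable: loop structure differs; and min/max/abs usage differs; and statement counts differ; and boolean connective usage differs; and arithmetic usage differs, and every declared input agrees.
As a probe, take x=0, y=-2: eval_a runs t becomes -30; next ((8 * t) >= (-t)) evaluates to false; next u becomes 0; next at i=1:; next u becomes 0; next at i=2:; next u becomes 0; next final value -26; eval_b runs t becomes -30; next (!(!((8 * t) >= (-t)))) evaluates to false; next u becomes 0; next u becomes 0; next at i=2:; next u becomes 0; next final value -26; both end at -26.
Across all 42 domain points the two functions coincide.
verdict: equivalent


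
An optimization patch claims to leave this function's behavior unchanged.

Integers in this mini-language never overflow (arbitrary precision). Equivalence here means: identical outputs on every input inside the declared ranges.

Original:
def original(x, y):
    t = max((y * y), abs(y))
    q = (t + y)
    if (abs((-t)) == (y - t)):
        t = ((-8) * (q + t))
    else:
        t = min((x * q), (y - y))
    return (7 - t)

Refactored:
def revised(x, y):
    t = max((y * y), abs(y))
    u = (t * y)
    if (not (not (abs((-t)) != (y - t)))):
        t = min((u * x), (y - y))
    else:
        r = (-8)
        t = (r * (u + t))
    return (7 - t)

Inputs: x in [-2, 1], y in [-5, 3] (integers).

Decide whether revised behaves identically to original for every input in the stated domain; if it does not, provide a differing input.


Not equivalent: x=-2, y=-5 separates them (47 vs 7).
original: t=25, then q=20, then (abs((-t)) == (y - t)) is false, then t=-40, then returns 47
revised: t=25, then u=-125, then (not (not (abs((-t)) != (y - t)))) is true, then t=0, then returns 7
verdict: not equivalent; witness: x=-2, y=-5


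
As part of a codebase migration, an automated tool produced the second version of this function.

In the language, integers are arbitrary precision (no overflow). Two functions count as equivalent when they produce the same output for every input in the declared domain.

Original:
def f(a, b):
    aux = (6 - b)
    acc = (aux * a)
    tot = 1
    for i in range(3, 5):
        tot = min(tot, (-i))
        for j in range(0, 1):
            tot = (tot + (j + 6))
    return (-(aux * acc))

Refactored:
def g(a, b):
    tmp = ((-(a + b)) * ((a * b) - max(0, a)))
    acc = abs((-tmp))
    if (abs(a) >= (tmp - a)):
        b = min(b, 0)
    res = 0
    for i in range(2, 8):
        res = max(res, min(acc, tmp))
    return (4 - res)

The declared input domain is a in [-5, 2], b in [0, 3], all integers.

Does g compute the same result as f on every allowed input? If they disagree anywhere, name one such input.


These are not equivalent — on a=-5, b=0 the outputs split (180 vs 4).
f: aux=6, then acc=-30, then tot=1, then (i=3), then tot=-3, then (j=0), then tot=3, then (i=4), then tot=-4, then (j=0), then tot=2, then returns 180
g: tmp=0, then acc=0, then (abs(a) >= (tmp - a)) is true, then b=0, then res=0, then (i=2), then res=0, then (i=3), then res=0, then (i=4), then res=0, then (i=5), then res=0, then (i=6), then res=0, then (i=7), then res=0, then returns 4
verdict: not equivalent; witness: a=-5, b=0


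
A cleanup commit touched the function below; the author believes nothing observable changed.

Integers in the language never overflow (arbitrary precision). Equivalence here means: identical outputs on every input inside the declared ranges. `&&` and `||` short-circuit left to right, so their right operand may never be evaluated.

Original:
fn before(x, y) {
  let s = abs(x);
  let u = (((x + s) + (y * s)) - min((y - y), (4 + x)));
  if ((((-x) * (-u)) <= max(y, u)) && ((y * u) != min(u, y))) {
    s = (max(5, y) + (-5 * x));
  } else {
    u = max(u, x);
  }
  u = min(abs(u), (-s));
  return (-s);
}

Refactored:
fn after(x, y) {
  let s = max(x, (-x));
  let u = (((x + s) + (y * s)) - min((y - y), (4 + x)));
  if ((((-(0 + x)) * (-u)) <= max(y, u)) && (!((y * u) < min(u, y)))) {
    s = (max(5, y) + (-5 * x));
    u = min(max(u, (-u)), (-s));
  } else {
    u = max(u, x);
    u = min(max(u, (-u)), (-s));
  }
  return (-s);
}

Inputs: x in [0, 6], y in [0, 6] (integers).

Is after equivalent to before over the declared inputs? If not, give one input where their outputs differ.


Run the pair on x=0, y=0.
before: s=0, then u=0, then ((((-x) * (-u)) <= max(y, u)) && ((y * u) != min(u, y))) is false, then u=0, then u=0, then returns 0
after: s=0, then u=0, then ((((-(0 + x)) * (-u)) <= max(y, u)) && (!((y * u) < min(u, y)))) is true, then s=5, then u=-5, then returns -5
0 vs -5 — the two versions disagree here.
verdict: not equivalent; witness: x=0, y=0


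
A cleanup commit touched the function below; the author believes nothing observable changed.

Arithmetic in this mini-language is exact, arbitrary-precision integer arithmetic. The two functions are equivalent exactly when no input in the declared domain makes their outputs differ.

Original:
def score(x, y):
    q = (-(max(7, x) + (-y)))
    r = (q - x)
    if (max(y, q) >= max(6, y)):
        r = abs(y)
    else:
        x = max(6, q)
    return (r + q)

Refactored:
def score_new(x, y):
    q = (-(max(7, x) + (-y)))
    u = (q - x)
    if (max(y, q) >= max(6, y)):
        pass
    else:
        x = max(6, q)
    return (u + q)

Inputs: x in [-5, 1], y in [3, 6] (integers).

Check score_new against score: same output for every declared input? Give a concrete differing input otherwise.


Evaluate both at x=-5, y=6.
score: q=-1, then r=4, then (max(y, q) >= max(6, y)) is true, then r=6, then returns 5
score_new: q=-1, then u=4, then (max(y, q) >= max(6, y)) is true, then returns 3
5 != 3, so the rewrite changes behavior.
verdict: not equivalent; witness: x=-5, y=6


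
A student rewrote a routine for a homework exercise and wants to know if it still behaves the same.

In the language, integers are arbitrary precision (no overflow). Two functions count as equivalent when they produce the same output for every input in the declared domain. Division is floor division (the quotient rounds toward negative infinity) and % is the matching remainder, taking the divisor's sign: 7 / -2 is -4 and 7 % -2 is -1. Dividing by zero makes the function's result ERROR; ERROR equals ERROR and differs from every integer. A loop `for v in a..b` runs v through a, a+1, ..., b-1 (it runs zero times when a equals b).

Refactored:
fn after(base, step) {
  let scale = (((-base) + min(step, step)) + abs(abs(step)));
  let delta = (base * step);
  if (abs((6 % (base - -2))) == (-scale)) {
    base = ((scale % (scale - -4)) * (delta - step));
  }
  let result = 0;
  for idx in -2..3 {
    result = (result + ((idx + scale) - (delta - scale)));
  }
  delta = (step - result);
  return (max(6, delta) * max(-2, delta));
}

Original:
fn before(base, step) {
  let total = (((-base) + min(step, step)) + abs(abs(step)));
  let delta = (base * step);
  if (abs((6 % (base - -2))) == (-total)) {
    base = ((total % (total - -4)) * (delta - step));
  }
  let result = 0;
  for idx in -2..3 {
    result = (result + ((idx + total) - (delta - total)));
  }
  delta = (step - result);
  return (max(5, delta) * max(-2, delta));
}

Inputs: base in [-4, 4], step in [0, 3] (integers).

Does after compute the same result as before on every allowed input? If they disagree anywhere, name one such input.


These are not equivalent — on base=-4, step=0 the outputs split (-10 vs -12).
before: total = 4; delta = 0; (abs((6 % (base - -2))) == (-total)) -> false; result = 0; [idx=-2]; result = 6; [idx=-1]; result = 13; [idx=0]; result = 21; [idx=1]; result = 30; [idx=2]; result = 40; delta = -40; return -10
after: scale = 4; delta = 0; (abs((6 % (base - -2))) == (-scale)) -> false; result = 0; [idx=-2]; result = 6; [idx=-1]; result = 13; [idx=0]; result = 21; [idx=1]; result = 30; [idx=2]; result = 40; delta = -40; return -12
verdict: not equivalent; witness: base=-4, step=0


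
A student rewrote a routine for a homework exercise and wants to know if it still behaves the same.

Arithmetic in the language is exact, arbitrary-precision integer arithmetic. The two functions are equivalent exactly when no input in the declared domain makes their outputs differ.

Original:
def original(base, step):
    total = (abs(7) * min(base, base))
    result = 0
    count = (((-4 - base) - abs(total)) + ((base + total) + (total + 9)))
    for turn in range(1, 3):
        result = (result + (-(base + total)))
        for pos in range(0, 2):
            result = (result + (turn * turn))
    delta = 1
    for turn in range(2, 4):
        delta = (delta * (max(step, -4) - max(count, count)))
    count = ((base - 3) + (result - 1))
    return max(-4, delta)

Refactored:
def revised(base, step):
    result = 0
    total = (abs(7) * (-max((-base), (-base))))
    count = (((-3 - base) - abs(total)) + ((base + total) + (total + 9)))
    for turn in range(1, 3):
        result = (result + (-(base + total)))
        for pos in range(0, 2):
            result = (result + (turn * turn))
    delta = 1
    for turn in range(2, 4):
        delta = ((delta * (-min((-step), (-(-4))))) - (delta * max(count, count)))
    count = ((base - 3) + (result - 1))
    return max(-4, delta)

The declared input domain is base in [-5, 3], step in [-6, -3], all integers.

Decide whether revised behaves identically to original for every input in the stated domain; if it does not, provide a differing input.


There is a counterexample at base=-5, step=-6: 9216 on one side, 9025 on the other.
original: total becomes -35; next result becomes 0; next count becomes -100; next at turn=1:; next result becomes 40; next at pos=0:; next result becomes 41; next at pos=1:; next result becomes 42; next at turn=2:; next result becomes 82; next at pos=0:; next result becomes 86; next at pos=1:; next result becomes 90; next delta becomes 1; next at turn=2:; next delta becomes 96; next at turn=3:; next delta becomes 9216; next count becomes 81; next final value 9216
revised: result becomes 0; next total becomes -35; next count becomes -99; next at turn=1:; next result becomes 40; next at pos=0:; next result becomes 41; next at pos=1:; next result becomes 42; next at turn=2:; next result becomes 82; next at pos=0:; next result becomes 86; next at pos=1:; next result becomes 90; next delta becomes 1; next at turn=2:; next delta becomes 95; next at turn=3:; next delta becomes 9025; next count becomes 81; next final value 9025
verdict: not equivalent; witness: base=-5, step=-6


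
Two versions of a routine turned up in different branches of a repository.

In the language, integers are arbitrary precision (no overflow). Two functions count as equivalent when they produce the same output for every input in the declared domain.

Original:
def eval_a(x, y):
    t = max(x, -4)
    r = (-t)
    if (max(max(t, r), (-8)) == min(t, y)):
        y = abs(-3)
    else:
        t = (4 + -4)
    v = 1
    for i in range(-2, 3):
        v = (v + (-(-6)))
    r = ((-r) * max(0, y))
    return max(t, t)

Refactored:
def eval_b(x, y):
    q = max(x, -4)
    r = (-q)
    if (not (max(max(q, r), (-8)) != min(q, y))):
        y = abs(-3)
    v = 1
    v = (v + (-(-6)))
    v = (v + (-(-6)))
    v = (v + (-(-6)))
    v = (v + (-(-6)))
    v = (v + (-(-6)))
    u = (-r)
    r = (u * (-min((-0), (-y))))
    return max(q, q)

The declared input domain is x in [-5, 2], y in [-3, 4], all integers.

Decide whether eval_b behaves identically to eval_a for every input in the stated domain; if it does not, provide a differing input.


At x=-5, y=-3: eval_a gives 0, eval_b gives -4.
verdict: not equivalent; witness: x=-5, y=-3


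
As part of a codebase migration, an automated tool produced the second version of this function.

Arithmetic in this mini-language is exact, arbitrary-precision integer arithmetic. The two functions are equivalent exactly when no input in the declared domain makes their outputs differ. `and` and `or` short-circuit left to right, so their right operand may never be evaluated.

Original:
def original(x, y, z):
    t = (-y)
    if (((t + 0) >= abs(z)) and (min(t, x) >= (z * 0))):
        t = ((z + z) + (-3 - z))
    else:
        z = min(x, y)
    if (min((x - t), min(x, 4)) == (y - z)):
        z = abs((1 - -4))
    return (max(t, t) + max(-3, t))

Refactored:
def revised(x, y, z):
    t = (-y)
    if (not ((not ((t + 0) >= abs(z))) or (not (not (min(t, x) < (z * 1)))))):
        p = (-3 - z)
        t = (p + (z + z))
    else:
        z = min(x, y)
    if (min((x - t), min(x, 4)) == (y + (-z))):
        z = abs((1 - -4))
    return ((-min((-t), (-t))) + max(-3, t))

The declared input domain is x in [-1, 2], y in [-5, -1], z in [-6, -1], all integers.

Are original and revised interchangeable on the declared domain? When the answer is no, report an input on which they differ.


These are not equivalent — on x=-1, y=-5, z=-5 the outputs split (10 vs -11).
original: t becomes 5; next (((t + 0) >= abs(z)) and (min(t, x) >= (z * 0))) evaluates to false; next z becomes -5; next (min((x - t), min(x, 4)) == (y - z)) evaluates to false; next final value 10
revised: t becomes 5; next (not ((not ((t + 0) >= abs(z))) or (not (not (min(t, x) < (z * 1)))))) evaluates to true; next p becomes 2; next t becomes -8; next (min((x - t), min(x, 4)) == (y + (-z))) evaluates to false; next final value -11
verdict: not equivalent; witness: x=-1, y=-5, z=-5


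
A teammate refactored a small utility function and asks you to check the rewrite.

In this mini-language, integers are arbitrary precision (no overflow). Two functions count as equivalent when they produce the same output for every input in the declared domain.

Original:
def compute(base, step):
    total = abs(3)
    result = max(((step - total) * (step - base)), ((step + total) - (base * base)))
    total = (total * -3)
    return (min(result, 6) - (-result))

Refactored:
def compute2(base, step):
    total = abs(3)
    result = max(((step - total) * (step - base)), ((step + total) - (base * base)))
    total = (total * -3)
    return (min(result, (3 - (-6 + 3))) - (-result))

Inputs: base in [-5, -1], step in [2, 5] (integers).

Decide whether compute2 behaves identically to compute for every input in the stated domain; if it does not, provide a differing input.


Differences: constant usage differs; and arithmetic usage differs — yet all 20 inputs agree.
verdict: equivalent


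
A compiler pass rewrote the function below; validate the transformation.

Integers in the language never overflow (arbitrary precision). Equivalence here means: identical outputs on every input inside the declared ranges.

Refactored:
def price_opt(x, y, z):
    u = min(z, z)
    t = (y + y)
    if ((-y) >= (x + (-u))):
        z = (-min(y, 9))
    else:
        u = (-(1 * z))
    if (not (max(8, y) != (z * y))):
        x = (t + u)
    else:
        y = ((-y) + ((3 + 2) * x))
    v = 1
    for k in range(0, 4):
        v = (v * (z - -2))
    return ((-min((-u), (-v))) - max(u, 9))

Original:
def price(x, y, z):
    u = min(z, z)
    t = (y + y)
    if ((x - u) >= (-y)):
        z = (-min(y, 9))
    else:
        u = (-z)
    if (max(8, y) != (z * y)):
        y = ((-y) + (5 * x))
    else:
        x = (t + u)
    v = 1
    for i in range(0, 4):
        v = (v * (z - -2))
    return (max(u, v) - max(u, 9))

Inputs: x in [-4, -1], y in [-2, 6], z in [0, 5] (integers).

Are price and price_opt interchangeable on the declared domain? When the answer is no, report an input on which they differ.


On input x=-4, y=-2, z=0, price returns 7 while price_opt returns 247.
verdict: not equivalent; witness: x=-4, y=-2, z=0


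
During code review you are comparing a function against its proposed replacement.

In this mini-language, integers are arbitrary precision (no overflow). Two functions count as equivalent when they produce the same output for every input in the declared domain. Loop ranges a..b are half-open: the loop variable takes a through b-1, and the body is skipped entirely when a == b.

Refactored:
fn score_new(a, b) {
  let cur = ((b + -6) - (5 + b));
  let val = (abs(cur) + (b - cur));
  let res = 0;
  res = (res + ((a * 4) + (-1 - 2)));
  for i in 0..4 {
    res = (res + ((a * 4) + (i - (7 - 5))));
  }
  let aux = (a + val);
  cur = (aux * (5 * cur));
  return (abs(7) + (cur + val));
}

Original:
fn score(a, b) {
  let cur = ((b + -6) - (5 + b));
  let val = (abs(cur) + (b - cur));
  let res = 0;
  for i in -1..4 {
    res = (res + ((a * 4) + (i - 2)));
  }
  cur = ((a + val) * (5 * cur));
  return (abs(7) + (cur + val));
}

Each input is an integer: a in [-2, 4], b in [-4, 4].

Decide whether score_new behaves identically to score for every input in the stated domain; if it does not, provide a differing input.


Side by side, the visible changes include: loop structure differs, and arithmetic usage differs, and statement counts differ, and constant usage differs, and local variable names differ.
As a probe, take a=4, b=4: score runs cur=-11, then val=26, then res=0, then (i=-1), then res=13, then (i=0), then res=27, then (i=1), then res=42, then (i=2), then res=58, then (i=3), then res=75, then cur=-1650, then returns -1617; score_new runs cur=-11, then val=26, then res=0, then res=13, then (i=0), then res=27, then (i=1), then res=42, then (i=2), then res=58, then (i=3), then res=75, then aux=30, then cur=-1650, then returns -1617; both end at -1617.
Across all 63 domain points the two functions coincide.
verdict: equivalent


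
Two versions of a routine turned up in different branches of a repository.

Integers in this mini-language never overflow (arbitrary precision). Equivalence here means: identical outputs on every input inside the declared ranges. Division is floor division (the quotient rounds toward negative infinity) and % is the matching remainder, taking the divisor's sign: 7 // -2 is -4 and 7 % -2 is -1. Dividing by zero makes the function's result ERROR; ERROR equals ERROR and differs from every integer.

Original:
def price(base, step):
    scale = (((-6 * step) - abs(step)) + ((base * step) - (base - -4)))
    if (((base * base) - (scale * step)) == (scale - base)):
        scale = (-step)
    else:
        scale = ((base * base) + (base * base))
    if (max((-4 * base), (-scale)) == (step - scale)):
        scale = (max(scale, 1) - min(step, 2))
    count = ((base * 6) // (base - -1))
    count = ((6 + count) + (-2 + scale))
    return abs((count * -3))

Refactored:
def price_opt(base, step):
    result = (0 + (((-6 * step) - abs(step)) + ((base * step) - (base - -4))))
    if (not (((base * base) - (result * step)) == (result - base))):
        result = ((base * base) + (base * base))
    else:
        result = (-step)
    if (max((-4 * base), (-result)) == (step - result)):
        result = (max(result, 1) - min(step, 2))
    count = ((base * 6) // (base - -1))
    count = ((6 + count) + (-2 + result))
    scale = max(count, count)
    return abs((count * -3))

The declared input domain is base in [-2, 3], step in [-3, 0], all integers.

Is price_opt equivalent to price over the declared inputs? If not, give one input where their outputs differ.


Equivalent — the differences include constant usage differs, and arithmetic usage differs, and statement counts differ, and boolean connective usage differs, and min/max/abs usage differs, and local variable names differ, yet no declared input distinguishes the two.
One worked example (base=-2, step=-2) — price: scale = 12; (((base * base) - (scale * step)) == (scale - base)) -> false; scale = 8; (max((-4 * base), (-scale)) == (step - scale)) -> false; count = 12; count = 24; return 72; price_opt: result = 12; (not (((base * base) - (result * step)) == (result - base))) -> true; result = 8; (max((-4 * base), (-result)) == (step - result)) -> false; count = 12; count = 24; scale = 24; return 72; agreement on 72.
Checked all 24 inputs in the declared domain: the outputs agree on every one.
verdict: equivalent


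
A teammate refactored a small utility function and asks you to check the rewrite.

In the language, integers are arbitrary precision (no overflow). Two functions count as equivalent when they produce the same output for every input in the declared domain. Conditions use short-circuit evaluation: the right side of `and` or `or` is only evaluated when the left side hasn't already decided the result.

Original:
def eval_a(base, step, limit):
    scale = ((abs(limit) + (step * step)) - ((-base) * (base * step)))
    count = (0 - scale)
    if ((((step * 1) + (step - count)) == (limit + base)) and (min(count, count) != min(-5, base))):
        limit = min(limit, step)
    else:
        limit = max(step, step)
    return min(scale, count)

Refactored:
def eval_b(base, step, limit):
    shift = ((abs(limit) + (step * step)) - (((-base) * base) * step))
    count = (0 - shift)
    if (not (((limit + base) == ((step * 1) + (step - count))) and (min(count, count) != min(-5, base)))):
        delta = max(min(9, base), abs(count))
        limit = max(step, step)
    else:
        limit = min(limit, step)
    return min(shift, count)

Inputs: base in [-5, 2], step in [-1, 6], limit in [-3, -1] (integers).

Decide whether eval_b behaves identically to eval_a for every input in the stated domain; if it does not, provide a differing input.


The two versions differ — the changes include constant usage differs, and min/max/abs usage differs, and boolean connective usage differs, and local variable names differ, and statement counts differ.
Spot check at base=2, step=-1, limit=-2 — eval_a: scale becomes -1; next count becomes 1; next ((((step * 1) + (step - count)) == (limit + base)) and (min(count, count) != min(-5, base))) evaluates to false; next limit becomes -1; next final value -1. eval_b: shift becomes -1; next count becomes 1; next (not (((limit + base) == ((step * 1) + (step - count))) and (min(count, count) != min(-5, base)))) evaluates to true; next delta becomes 2; next limit becomes -1; next final value -1. Both give -1.
Checked all 192 inputs in the declared domain: the outputs agree on every one.
verdict: equivalent


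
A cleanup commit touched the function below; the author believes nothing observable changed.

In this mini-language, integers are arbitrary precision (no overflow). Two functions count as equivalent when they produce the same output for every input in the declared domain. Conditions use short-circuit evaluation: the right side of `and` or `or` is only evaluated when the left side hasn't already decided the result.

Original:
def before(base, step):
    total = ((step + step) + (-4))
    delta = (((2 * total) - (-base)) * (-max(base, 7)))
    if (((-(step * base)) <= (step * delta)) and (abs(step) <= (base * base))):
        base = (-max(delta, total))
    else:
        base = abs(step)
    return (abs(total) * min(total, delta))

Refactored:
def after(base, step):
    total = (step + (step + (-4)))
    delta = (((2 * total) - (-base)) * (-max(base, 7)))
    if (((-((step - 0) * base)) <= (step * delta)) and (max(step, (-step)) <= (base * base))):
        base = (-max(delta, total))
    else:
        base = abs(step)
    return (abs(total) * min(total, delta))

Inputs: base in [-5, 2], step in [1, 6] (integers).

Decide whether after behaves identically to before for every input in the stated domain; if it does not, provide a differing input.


This is a faithful refactor — arithmetic usage differs, constant usage differs, min/max/abs usage differs, but the computed results match everywhere.
As a probe, take base=-1, step=5: before runs total = 6; delta = -77; (((-(step * base)) <= (step * delta)) and (abs(step) <= (base * base))) -> false; base = 5; return -462; after runs total = 6; delta = -77; (((-((step - 0) * base)) <= (step * delta)) and (max(step, (-step)) <= (base * base))) -> false; base = 5; return -462; both end at -462.
Every one of the 48 inputs gives matching results.
verdict: equivalent


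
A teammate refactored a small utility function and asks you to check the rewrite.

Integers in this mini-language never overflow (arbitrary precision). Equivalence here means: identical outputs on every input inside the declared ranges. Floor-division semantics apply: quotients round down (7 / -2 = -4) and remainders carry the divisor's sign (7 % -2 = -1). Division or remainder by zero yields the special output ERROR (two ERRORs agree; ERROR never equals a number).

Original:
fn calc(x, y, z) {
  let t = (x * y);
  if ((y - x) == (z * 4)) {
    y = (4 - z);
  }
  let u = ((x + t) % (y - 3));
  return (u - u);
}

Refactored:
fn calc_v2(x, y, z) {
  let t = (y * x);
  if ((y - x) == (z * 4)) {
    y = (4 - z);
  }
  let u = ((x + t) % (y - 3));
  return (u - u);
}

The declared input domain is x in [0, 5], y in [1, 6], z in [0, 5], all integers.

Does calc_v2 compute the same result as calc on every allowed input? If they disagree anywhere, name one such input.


The two versions differ — the changes include same computation, different form.
As a probe, take x=0, y=6, z=4: calc runs t = 0; ((y - x) == (z * 4)) -> false; u = 0; return 0; calc_v2 runs t = 0; ((y - x) == (z * 4)) -> false; u = 0; return 0; both end at 0.
An exhaustive pass over the 216 declared inputs shows identical outputs.
verdict: equivalent


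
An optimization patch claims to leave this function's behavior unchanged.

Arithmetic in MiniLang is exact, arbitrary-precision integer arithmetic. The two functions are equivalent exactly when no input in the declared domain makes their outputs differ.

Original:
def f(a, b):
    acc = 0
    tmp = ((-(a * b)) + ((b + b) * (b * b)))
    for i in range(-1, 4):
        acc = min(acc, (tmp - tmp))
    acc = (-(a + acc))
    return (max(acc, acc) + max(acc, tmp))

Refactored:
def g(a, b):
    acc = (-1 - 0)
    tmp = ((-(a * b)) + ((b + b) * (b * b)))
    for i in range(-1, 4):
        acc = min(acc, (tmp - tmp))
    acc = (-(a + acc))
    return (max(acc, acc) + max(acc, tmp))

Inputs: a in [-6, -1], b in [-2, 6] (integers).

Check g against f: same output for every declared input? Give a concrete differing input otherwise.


Input a=-6, b=-2: 12 from f versus 14 from g.
verdict: not equivalent; witness: a=-6, b=-2


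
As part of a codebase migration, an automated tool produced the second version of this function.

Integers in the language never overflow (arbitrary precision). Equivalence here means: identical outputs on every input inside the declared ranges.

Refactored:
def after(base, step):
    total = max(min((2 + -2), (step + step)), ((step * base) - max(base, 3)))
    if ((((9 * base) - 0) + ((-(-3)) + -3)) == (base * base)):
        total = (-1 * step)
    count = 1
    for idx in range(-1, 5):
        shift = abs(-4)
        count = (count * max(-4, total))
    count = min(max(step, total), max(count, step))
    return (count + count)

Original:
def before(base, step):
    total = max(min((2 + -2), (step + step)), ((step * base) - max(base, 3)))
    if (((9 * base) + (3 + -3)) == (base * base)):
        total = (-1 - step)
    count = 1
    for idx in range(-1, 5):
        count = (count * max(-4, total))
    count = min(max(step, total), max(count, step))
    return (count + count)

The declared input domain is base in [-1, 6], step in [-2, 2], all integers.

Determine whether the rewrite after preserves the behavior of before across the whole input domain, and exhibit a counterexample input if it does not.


At base=0, step=-2: before gives 2, after gives 4.
verdict: not equivalent; witness: base=0, step=-2


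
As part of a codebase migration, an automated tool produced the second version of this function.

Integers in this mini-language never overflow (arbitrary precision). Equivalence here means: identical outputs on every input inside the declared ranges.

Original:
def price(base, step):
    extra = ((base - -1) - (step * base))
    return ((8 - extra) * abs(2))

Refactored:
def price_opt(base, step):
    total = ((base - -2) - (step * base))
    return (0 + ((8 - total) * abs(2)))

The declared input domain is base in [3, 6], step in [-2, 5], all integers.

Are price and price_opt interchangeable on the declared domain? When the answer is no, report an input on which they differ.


Not equivalent: base=3, step=-2 separates them (-4 vs -6).
price: extra=10, then returns -4
price_opt: total=11, then returns -6
verdict: not equivalent; witness: base=3, step=-2


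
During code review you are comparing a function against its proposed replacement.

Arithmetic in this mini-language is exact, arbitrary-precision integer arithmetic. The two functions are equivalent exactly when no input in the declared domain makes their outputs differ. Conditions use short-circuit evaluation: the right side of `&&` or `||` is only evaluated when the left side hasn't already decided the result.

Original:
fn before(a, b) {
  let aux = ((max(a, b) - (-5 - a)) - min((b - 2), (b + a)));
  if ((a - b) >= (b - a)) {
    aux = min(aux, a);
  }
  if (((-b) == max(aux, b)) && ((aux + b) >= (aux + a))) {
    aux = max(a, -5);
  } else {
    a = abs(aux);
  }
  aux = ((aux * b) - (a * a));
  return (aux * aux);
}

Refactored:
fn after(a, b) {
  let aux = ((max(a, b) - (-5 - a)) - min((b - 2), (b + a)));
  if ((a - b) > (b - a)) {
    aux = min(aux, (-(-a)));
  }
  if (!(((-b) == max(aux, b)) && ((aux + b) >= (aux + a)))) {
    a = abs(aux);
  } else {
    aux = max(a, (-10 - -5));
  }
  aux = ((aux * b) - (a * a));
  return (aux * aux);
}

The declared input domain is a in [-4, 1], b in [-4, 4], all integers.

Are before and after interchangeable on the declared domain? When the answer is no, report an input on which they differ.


Evaluate both at a=-4, b=-4.
before: aux = 5; ((a - b) >= (b - a)) -> true; aux = -4; (((-b) == max(aux, b)) && ((aux + b) >= (aux + a))) -> false; a = 4; aux = 0; return 0
after: aux = 5; ((a - b) > (b - a)) -> false; (!(((-b) == max(aux, b)) && ((aux + b) >= (aux + a)))) -> true; a = 5; aux = -45; return 2025
0 against 2025: the behavior changed.
verdict: not equivalent; witness: a=-4, b=-4


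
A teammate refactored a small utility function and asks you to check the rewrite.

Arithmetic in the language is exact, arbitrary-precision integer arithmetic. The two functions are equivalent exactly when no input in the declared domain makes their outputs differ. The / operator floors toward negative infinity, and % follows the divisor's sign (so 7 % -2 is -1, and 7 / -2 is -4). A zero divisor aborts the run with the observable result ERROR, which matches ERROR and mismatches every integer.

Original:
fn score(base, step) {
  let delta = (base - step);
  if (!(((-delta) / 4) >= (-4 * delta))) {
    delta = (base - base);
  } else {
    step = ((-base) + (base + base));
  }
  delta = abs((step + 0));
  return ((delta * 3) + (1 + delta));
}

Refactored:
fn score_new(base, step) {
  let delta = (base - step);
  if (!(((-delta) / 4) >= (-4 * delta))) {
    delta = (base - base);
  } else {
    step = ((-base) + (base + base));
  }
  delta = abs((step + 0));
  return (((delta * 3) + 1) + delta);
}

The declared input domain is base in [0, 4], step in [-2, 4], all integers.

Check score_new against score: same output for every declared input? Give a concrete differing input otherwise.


The two are interchangeable: same computation, different form, and every declared input agrees.
As a probe, take base=3, step=-2: score runs delta := 5 | (!(((-delta) / 4) >= (-4 * delta))): false | step := 3 | delta := 3 | result 13; score_new runs delta := 5 | (!(((-delta) / 4) >= (-4 * delta))): false | step := 3 | delta := 3 | result 13; both end at 13.
Every one of the 35 inputs gives matching results.
verdict: equivalent


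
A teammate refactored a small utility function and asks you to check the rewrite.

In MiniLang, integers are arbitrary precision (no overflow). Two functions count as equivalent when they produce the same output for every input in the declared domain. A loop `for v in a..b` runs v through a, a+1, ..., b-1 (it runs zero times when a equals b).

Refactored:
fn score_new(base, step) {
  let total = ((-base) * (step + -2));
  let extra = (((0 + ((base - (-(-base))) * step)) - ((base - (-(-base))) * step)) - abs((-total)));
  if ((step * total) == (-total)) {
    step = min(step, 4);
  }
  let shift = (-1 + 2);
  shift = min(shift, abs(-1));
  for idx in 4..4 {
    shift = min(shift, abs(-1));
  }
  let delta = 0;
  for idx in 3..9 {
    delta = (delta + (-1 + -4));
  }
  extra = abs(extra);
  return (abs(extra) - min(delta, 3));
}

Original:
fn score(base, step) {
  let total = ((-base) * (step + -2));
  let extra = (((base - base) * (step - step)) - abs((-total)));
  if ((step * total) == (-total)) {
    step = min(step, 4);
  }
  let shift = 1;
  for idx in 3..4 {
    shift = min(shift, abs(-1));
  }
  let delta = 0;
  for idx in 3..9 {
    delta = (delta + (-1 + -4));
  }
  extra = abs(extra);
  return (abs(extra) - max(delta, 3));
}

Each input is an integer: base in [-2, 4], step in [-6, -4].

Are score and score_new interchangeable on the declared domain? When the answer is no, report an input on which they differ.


These are not equivalent — on base=-2, step=-6 the outputs split (13 vs 46).
score: total becomes -16; next extra becomes -16; next ((step * total) == (-total)) evaluates to false; next shift becomes 1; next at idx=3:; next shift becomes 1; next delta becomes 0; next at idx=3:; next delta becomes -5; next at idx=4:; next delta becomes -10; next at idx=5:; next delta becomes -15; next at idx=6:; next delta becomes -20; next at idx=7:; next delta becomes -25; next at idx=8:; next delta becomes -30; next extra becomes 16; next final value 13
score_new: total becomes -16; next extra becomes -16; next ((step * total) == (-total)) evaluates to false; next shift becomes 1; next shift becomes 1; next idx never enters its loop body; next delta becomes 0; next at idx=3:; next delta becomes -5; next at idx=4:; next delta becomes -10; next at idx=5:; next delta becomes -15; next at idx=6:; next delta becomes -20; next at idx=7:; next delta becomes -25; next at idx=8:; next delta becomes -30; next extra becomes 16; next final value 46
verdict: not equivalent; witness: base=-2, step=-6
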